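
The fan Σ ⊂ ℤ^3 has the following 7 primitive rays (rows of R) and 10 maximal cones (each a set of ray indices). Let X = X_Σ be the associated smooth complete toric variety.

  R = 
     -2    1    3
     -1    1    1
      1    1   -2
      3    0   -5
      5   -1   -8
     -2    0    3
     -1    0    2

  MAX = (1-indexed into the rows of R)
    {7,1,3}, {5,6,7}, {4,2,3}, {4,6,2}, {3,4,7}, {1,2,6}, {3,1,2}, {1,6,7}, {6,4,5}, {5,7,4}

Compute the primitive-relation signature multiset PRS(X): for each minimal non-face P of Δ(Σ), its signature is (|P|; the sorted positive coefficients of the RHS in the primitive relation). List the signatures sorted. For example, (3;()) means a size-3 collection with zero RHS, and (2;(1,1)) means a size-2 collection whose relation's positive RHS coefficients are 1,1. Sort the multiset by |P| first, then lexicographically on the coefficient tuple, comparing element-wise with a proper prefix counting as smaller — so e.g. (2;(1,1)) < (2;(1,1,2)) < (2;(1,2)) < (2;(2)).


Minimal non-faces — 7 found among 7 rays, 10 max cones:

  {1,4}:  v_{1} + v_{4} = v_{3}  ⟹  sig = (2;(1))
  {1,5}:  v_{1} + v_{5} = v_{4}  ⟹  sig = (2;(1))
  {2,7}:  v_{2} + v_{7} = v_{1}  ⟹  sig = (2;(1))
  {3,6}:  v_{3} + v_{6} = v_{2}  ⟹  sig = (2;(1))
  {2,5}:  v_{2} + v_{5} = 2·v_{4} + v_{6}  ⟹  sig = (2;(1,2))
  {3,5}:  v_{3} + v_{5} = 2·v_{4}  ⟹  sig = (2;(2))
  {4,6,7}:  v_{4} + v_{6} + v_{7} = 0  ⟹  sig = (3;())

Sorted signature multiset PRS(X):
    |P|=2: 6 collections, coeffs (1), (1), (1), (1), (1,2), (2)
    |P|=3: 1 collection, coeffs ()


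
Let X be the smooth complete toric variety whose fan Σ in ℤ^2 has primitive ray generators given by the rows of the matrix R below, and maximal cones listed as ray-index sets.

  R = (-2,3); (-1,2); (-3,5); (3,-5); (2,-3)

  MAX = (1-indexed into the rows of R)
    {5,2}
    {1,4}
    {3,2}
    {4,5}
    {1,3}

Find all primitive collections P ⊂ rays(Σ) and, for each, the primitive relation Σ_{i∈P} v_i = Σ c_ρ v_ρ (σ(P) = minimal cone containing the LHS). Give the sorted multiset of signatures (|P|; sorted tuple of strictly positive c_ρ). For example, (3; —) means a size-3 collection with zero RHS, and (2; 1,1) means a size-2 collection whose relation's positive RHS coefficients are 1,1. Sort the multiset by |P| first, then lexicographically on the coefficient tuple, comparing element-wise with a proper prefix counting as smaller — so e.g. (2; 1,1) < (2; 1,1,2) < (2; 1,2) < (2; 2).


|primitive collections| = 5. Relations:

  P={1,5}:  v_{1} + v_{5} = 0  so sig = (2; —)
  P={3,4}:  v_{3} + v_{4} = 0  so sig = (2; —)
  P={1,2}:  v_{1} + v_{2} = v_{3}  so sig = (2; 1)
  P={2,4}:  v_{2} + v_{4} = v_{5}  so sig = (2; 1)
  P={3,5}:  v_{3} + v_{5} = v_{2}  so sig = (2; 1)

so the primitive-relation signature multiset is
    |P|=2: 5 collections, coeffs (), (), (1), (1), (1)


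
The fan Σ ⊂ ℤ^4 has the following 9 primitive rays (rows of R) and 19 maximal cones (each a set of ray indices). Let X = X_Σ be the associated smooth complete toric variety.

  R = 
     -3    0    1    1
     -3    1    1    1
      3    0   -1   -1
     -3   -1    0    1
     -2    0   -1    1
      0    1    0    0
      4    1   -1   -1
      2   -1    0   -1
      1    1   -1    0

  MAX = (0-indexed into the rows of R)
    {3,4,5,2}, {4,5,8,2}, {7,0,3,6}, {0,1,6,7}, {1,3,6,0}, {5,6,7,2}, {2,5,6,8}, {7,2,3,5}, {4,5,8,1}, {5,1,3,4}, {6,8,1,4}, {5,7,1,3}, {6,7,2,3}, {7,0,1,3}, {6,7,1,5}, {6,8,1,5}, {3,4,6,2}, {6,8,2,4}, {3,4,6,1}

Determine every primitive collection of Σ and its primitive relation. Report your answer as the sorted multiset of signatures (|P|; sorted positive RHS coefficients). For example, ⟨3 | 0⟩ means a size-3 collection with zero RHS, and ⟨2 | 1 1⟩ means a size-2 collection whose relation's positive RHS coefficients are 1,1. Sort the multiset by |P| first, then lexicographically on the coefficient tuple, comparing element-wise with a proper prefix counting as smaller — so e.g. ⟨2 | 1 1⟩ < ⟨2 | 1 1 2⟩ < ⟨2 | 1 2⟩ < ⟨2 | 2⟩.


11 collections generate NE(X_Σ); each relation:

  P={0,2}:  v_{0} + v_{2} = 0 — sig = ⟨2 | 0⟩
  P={0,5}:  v_{0} + v_{5} = v_{1} — sig = ⟨2 | 1⟩
  P={1,2}:  v_{1} + v_{2} = v_{5} — sig = ⟨2 | 1⟩
  P={3,8}:  v_{3} + v_{8} = v_{4} — sig = ⟨2 | 1⟩
  P={7,8}:  v_{7} + v_{8} = v_{2} — sig = ⟨2 | 1⟩
  P={4,7}:  v_{4} + v_{7} = v_{2} + v_{3} — sig = ⟨2 | 1 1⟩
  P={0,8}:  v_{0} + v_{8} = v_{1} + v_{3} + v_{6} — sig = ⟨2 | 1 1 1⟩
  P={0,4}:  v_{0} + v_{4} = v_{1} + 2·v_{3} + v_{6} — sig = ⟨2 | 1 1 2⟩
  P={3,5,6}:  v_{3} + v_{5} + v_{6} = v_{8} — sig = ⟨3 | 1⟩
  P={4,5,6}:  v_{4} + v_{5} + v_{6} = 2·v_{8} — sig = ⟨3 | 2⟩
  P={1,3,6,7}:  v_{1} + v_{3} + v_{6} + v_{7} = 0 — sig = ⟨4 | 0⟩

Sorted signature multiset PRS(X):
{ ⟨2 | 0⟩,  ⟨2 | 1⟩ ×4,  ⟨2 | 1 1⟩,  ⟨2 | 1 1 1⟩,  ⟨2 | 1 1 2⟩,  ⟨3 | 1⟩,  ⟨3 | 2⟩,  ⟨4 | 0⟩ }


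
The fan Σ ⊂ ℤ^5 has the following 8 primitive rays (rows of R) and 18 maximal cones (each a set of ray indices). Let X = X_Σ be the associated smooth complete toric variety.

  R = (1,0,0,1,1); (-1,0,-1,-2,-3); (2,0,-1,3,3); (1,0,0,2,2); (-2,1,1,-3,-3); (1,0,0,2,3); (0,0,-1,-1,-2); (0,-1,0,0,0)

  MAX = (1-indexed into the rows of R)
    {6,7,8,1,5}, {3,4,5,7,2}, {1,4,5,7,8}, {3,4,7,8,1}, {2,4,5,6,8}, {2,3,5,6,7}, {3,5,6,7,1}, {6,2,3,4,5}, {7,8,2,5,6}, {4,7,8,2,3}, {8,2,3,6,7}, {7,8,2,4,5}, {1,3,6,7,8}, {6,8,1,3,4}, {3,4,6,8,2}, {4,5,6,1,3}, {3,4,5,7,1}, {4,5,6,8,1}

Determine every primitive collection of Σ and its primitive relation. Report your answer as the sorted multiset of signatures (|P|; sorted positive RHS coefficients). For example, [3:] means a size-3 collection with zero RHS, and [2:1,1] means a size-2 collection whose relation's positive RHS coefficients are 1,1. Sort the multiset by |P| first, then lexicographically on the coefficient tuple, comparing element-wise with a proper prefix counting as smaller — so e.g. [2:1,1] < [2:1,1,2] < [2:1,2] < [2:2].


3 collections generate NE(X_Σ); each relation:

  • {1,2}:  v_{1} + v_{2} = v_{7} — sig = [2:1]
  • {3,5,8}:  v_{3} + v_{5} + v_{8} = 0 — sig = [3:]
  • {4,6,7}:  v_{4} + v_{6} + v_{7} = v_{3} — sig = [3:1]

Hence PRS(X_Σ) =
[[2:1], [3:], [3:1]]


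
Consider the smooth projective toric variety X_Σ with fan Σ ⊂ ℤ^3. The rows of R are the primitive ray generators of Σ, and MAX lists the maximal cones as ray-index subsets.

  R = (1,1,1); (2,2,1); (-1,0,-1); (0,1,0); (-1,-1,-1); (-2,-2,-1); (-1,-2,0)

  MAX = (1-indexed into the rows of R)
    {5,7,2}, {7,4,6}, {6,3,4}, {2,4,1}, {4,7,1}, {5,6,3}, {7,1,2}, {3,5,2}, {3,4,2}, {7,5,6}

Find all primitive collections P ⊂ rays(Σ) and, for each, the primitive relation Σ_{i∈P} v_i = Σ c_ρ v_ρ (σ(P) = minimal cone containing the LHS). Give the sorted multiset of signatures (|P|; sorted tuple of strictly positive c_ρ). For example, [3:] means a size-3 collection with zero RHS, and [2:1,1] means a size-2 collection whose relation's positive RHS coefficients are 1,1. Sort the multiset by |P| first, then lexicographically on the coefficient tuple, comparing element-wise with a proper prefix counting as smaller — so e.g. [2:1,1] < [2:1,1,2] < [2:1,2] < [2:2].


|primitive collections| = 7. Relations:

  • {1,5}:  v_{1} + v_{5} = 0  so sig = [2:]
  • {2,6}:  v_{2} + v_{6} = 0  so sig = [2:]
  • {1,3}:  v_{1} + v_{3} = v_{4}  so sig = [2:1]
  • {3,7}:  v_{3} + v_{7} = v_{6}  so sig = [2:1]
  • {4,5}:  v_{4} + v_{5} = v_{3}  so sig = [2:1]
  • {1,6}:  v_{1} + v_{6} = v_{4} + v_{7}  so sig = [2:1,1]
  • {2,4,7}:  v_{2} + v_{4} + v_{7} = v_{1}  so sig = [3:1]

Sorted signature multiset PRS(X):
{ [2:] ×2,  [2:1] ×3,  [2:1,1],  [3:1] }


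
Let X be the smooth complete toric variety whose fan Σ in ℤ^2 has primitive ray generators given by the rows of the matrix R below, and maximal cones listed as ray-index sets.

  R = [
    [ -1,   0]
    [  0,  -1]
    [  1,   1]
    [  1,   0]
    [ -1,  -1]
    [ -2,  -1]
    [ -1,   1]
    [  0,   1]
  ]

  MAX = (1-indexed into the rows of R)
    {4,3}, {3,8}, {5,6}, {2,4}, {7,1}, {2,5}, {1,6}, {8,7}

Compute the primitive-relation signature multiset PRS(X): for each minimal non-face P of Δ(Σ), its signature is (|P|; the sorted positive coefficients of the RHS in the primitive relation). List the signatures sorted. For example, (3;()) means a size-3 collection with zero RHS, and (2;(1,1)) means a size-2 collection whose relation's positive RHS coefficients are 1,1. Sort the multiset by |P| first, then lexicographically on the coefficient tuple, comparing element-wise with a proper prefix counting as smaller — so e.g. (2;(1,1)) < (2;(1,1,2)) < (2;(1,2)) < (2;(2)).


Primitive collections (20):

  P = {1,4}:  v_{1} + v_{4} = 0  so sig = (2;())
  P = {2,8}:  v_{2} + v_{8} = 0  so sig = (2;())
  P = {3,5}:  v_{3} + v_{5} = 0  so sig = (2;())
  P = {1,2}:  v_{1} + v_{2} = v_{5}  so sig = (2;(1))
  P = {1,3}:  v_{1} + v_{3} = v_{8}  so sig = (2;(1))
  P = {1,5}:  v_{1} + v_{5} = v_{6}  so sig = (2;(1))
  P = {1,8}:  v_{1} + v_{8} = v_{7}  so sig = (2;(1))
  P = {2,3}:  v_{2} + v_{3} = v_{4}  so sig = (2;(1))
  P = {2,7}:  v_{2} + v_{7} = v_{1}  so sig = (2;(1))
  P = {3,6}:  v_{3} + v_{6} = v_{1}  so sig = (2;(1))
  P = {4,5}:  v_{4} + v_{5} = v_{2}  so sig = (2;(1))
  P = {4,6}:  v_{4} + v_{6} = v_{5}  so sig = (2;(1))
  P = {4,7}:  v_{4} + v_{7} = v_{8}  so sig = (2;(1))
  P = {4,8}:  v_{4} + v_{8} = v_{3}  so sig = (2;(1))
  P = {5,8}:  v_{5} + v_{8} = v_{1}  so sig = (2;(1))
  P = {2,6}:  v_{2} + v_{6} = 2·v_{5}  so sig = (2;(2))
  P = {3,7}:  v_{3} + v_{7} = 2·v_{8}  so sig = (2;(2))
  P = {5,7}:  v_{5} + v_{7} = 2·v_{1}  so sig = (2;(2))
  P = {6,8}:  v_{6} + v_{8} = 2·v_{1}  so sig = (2;(2))
  P = {6,7}:  v_{6} + v_{7} = 3·v_{1}  so sig = (2;(3))

so the primitive-relation signature multiset is
    (2;())
    (2;())
    (2;())
    (2;(1))
    (2;(1))
    (2;(1))
    (2;(1))
    (2;(1))
    (2;(1))
    (2;(1))
    (2;(1))
    (2;(1))
    (2;(1))
    (2;(1))
    (2;(1))
    (2;(2))
    (2;(2))
    (2;(2))
    (2;(2))
    (2;(3))


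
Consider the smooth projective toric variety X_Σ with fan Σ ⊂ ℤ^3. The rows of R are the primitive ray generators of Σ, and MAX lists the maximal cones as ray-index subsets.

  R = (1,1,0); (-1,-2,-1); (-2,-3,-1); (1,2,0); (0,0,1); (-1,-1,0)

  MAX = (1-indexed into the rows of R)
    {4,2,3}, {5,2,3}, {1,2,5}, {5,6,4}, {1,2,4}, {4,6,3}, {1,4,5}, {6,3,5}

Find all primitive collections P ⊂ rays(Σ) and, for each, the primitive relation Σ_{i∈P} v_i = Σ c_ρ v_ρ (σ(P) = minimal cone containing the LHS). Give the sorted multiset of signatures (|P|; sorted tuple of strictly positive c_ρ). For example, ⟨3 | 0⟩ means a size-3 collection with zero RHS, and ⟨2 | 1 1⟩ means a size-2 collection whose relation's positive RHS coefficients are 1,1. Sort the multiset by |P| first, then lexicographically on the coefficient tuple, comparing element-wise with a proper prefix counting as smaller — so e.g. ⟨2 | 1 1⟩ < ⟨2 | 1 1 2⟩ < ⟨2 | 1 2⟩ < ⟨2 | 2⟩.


5 collections generate NE(X_Σ); each relation:

  P = {1,6}:  v_{1} + v_{6} = 0 — sig = ⟨2 | 0⟩
  P = {1,3}:  v_{1} + v_{3} = v_{2} — sig = ⟨2 | 1⟩
  P = {2,6}:  v_{2} + v_{6} = v_{3} — sig = ⟨2 | 1⟩
  P = {2,4,5}:  v_{2} + v_{4} + v_{5} = 0 — sig = ⟨3 | 0⟩
  P = {3,4,5}:  v_{3} + v_{4} + v_{5} = v_{6} — sig = ⟨3 | 1⟩

Sorted signature multiset PRS(X):
{ ⟨2 | 0⟩,  ⟨2 | 1⟩ ×2,  ⟨3 | 0⟩,  ⟨3 | 1⟩ }


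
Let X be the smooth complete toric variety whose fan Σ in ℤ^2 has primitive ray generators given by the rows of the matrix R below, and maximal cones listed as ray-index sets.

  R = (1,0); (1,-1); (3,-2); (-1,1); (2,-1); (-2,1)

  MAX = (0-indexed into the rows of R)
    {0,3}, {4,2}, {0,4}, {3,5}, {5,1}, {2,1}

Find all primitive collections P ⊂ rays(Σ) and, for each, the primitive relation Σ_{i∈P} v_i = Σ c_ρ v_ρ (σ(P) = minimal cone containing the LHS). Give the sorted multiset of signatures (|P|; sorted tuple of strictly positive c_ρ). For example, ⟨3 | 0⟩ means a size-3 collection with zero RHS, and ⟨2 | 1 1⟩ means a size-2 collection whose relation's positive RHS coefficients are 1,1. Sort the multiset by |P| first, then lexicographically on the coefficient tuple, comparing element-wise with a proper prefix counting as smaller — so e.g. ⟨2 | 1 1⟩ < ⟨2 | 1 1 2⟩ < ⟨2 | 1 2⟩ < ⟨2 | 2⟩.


Σ has 9 primitive collections:

  P={1,3}:  v_{1} + v_{3} = 0  ⇒ sig = ⟨2 | 0⟩
  P={4,5}:  v_{4} + v_{5} = 0  ⇒ sig = ⟨2 | 0⟩
  P={0,1}:  v_{0} + v_{1} = v_{4}  ⇒ sig = ⟨2 | 1⟩
  P={0,5}:  v_{0} + v_{5} = v_{3}  ⇒ sig = ⟨2 | 1⟩
  P={1,4}:  v_{1} + v_{4} = v_{2}  ⇒ sig = ⟨2 | 1⟩
  P={2,3}:  v_{2} + v_{3} = v_{4}  ⇒ sig = ⟨2 | 1⟩
  P={2,5}:  v_{2} + v_{5} = v_{1}  ⇒ sig = ⟨2 | 1⟩
  P={3,4}:  v_{3} + v_{4} = v_{0}  ⇒ sig = ⟨2 | 1⟩
  P={0,2}:  v_{0} + v_{2} = 2·v_{4}  ⇒ sig = ⟨2 | 2⟩

Sorted signature multiset PRS(X):
    |P|=2: 9 collections, coeffs (), (), (1), (1), (1), (1), (1), (1), (2)


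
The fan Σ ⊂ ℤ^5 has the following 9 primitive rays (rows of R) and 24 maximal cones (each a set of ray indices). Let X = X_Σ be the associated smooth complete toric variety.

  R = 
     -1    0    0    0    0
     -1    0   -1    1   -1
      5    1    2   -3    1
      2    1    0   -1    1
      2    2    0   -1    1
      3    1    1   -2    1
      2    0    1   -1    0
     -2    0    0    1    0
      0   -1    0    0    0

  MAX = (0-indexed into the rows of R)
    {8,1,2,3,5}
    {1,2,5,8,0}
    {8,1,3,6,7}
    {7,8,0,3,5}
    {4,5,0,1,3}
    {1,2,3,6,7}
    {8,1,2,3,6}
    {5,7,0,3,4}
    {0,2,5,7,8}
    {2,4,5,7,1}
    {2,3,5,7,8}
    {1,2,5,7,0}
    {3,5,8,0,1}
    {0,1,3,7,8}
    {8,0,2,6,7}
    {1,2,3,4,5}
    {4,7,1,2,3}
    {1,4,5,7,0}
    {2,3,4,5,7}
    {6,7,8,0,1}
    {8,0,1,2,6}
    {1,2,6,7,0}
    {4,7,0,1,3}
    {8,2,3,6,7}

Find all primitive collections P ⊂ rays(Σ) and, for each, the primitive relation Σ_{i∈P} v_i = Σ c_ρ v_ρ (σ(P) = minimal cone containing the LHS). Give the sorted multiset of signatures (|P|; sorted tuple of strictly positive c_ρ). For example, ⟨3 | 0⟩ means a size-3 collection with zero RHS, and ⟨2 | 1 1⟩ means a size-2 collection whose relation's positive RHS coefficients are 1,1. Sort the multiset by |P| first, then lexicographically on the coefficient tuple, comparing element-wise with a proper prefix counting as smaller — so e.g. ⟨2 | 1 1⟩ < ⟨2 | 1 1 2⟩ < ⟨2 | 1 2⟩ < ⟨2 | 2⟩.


Σ has 9 primitive collections:

  • {4,8}:  v_{4} + v_{8} = v_{3}  ⟹  sig = ⟨2 | 1⟩
  • {5,6}:  v_{5} + v_{6} = v_{2}  ⟹  sig = ⟨2 | 1⟩
  • {4,6}:  v_{4} + v_{6} = v_{1} + v_{2} + v_{3} + v_{7}  ⟹  sig = ⟨2 | 1 1 1 1⟩
  • {0,3,6}:  v_{0} + v_{3} + v_{6} = v_{5}  ⟹  sig = ⟨3 | 1⟩
  • {0,2,4}:  v_{0} + v_{2} + v_{4} = v_{1} + 3·v_{5} + v_{7}  ⟹  sig = ⟨3 | 1 1 3⟩
  • {0,2,3}:  v_{0} + v_{2} + v_{3} = 2·v_{5}  ⟹  sig = ⟨3 | 2⟩
  • {1,5,7,8}:  v_{1} + v_{5} + v_{7} + v_{8} = 0  ⟹  sig = ⟨4 | 0⟩
  • {1,2,7,8}:  v_{1} + v_{2} + v_{7} + v_{8} = v_{6}  ⟹  sig = ⟨4 | 1⟩
  • {1,3,5,7}:  v_{1} + v_{3} + v_{5} + v_{7} = v_{4}  ⟹  sig = ⟨4 | 1⟩

Sorted signature multiset PRS(X):
{ ⟨2 | 1⟩ ×2,  ⟨2 | 1 1 1 1⟩,  ⟨3 | 1⟩,  ⟨3 | 1 1 3⟩,  ⟨3 | 2⟩,  ⟨4 | 0⟩,  ⟨4 | 1⟩ ×2 }


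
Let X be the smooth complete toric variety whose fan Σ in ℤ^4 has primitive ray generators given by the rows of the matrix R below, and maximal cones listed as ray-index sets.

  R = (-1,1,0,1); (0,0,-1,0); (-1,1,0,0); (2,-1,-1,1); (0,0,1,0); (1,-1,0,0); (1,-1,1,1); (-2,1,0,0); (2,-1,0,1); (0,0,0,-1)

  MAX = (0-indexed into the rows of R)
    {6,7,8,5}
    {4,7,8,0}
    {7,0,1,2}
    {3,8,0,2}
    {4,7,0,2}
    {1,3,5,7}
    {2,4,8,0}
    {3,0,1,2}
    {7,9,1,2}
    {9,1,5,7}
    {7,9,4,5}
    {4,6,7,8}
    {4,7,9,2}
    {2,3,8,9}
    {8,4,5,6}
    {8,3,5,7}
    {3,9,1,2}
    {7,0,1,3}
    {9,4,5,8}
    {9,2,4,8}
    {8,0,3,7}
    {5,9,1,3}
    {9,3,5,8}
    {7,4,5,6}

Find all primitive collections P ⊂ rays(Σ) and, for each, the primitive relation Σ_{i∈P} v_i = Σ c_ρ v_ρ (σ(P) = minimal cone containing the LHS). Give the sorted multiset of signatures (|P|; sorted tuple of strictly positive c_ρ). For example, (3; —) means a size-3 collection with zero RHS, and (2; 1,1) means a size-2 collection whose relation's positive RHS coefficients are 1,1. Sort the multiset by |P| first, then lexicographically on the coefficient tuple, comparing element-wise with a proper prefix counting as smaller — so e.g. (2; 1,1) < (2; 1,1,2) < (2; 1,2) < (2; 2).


Δ(Σ) — 10 vertices, 16 min non-faces:

  P={1,4}:  v_{1} + v_{4} = 0  →  sig = (2; —)
  P={2,5}:  v_{2} + v_{5} = 0  →  sig = (2; —)
  P={0,9}:  v_{0} + v_{9} = v_{2}  →  sig = (2; 1)
  P={1,8}:  v_{1} + v_{8} = v_{3}  →  sig = (2; 1)
  P={3,4}:  v_{3} + v_{4} = v_{8}  →  sig = (2; 1)
  P={0,5}:  v_{0} + v_{5} = v_{7} + v_{8}  →  sig = (2; 1,1)
  P={6,9}:  v_{6} + v_{9} = v_{4} + v_{5}  →  sig = (2; 1,1)
  P={1,6}:  v_{1} + v_{6} = v_{5} + v_{7} + v_{8}  →  sig = (2; 1,1,1)
  P={2,6}:  v_{2} + v_{6} = v_{4} + v_{7} + v_{8}  →  sig = (2; 1,1,1)
  P={3,6}:  v_{3} + v_{6} = v_{5} + v_{7} + 2·v_{8}  →  sig = (2; 1,1,2)
  P={0,6}:  v_{0} + v_{6} = v_{4} + 2·v_{7} + 2·v_{8}  →  sig = (2; 1,2,2)
  P={7,8,9}:  v_{7} + v_{8} + v_{9} = 0  →  sig = (3; —)
  P={2,7,8}:  v_{2} + v_{7} + v_{8} = v_{0}  →  sig = (3; 1)
  P={3,7,9}:  v_{3} + v_{7} + v_{9} = v_{1}  →  sig = (3; 1)
  P={2,3,7}:  v_{2} + v_{3} + v_{7} = v_{0} + v_{1}  →  sig = (3; 1,1)
  P={4,5,7,8}:  v_{4} + v_{5} + v_{7} + v_{8} = v_{6}  →  sig = (4; 1)

Signatures (|P|; sorted positive RHS coefficients), sorted:
    (2; —)
    (2; —)
    (2; 1)
    (2; 1)
    (2; 1)
    (2; 1,1)
    (2; 1,1)
    (2; 1,1,1)
    (2; 1,1,1)
    (2; 1,1,2)
    (2; 1,2,2)
    (3; —)
    (3; 1)
    (3; 1)
    (3; 1,1)
    (4; 1)


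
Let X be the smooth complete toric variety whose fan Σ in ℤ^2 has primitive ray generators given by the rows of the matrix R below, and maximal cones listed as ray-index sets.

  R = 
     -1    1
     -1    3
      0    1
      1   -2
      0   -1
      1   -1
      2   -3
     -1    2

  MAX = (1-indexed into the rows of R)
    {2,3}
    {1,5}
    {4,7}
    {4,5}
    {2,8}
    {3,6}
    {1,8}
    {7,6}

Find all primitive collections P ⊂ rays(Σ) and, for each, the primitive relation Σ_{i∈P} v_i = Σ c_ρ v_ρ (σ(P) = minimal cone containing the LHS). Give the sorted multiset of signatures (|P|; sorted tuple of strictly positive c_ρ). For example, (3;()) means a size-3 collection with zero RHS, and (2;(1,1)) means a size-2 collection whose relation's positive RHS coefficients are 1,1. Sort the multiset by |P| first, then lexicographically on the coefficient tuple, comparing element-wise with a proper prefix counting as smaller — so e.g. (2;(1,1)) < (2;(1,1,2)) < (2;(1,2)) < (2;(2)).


Σ has 20 primitive collections:

  {1,6}:  v_{1} + v_{6} = 0 ; sig = (2;())
  {3,5}:  v_{3} + v_{5} = 0 ; sig = (2;())
  {4,8}:  v_{4} + v_{8} = 0 ; sig = (2;())
  {1,3}:  v_{1} + v_{3} = v_{8} ; sig = (2;(1))
  {1,4}:  v_{1} + v_{4} = v_{5} ; sig = (2;(1))
  {1,7}:  v_{1} + v_{7} = v_{4} ; sig = (2;(1))
  {2,4}:  v_{2} + v_{4} = v_{3} ; sig = (2;(1))
  {2,5}:  v_{2} + v_{5} = v_{8} ; sig = (2;(1))
  {3,4}:  v_{3} + v_{4} = v_{6} ; sig = (2;(1))
  {3,8}:  v_{3} + v_{8} = v_{2} ; sig = (2;(1))
  {4,6}:  v_{4} + v_{6} = v_{7} ; sig = (2;(1))
  {5,6}:  v_{5} + v_{6} = v_{4} ; sig = (2;(1))
  {5,8}:  v_{5} + v_{8} = v_{1} ; sig = (2;(1))
  {6,8}:  v_{6} + v_{8} = v_{3} ; sig = (2;(1))
  {7,8}:  v_{7} + v_{8} = v_{6} ; sig = (2;(1))
  {2,7}:  v_{2} + v_{7} = v_{3} + v_{6} ; sig = (2;(1,1))
  {1,2}:  v_{1} + v_{2} = 2·v_{8} ; sig = (2;(2))
  {2,6}:  v_{2} + v_{6} = 2·v_{3} ; sig = (2;(2))
  {3,7}:  v_{3} + v_{7} = 2·v_{6} ; sig = (2;(2))
  {5,7}:  v_{5} + v_{7} = 2·v_{4} ; sig = (2;(2))

Sorted signature multiset PRS(X):
    |P|=2: 20 collections, coeffs (), (), (), (1), (1), (1), (1), (1), (1), (1), (1), (1), (1), (1), (1), (1,1), (2), (2), (2), (2)


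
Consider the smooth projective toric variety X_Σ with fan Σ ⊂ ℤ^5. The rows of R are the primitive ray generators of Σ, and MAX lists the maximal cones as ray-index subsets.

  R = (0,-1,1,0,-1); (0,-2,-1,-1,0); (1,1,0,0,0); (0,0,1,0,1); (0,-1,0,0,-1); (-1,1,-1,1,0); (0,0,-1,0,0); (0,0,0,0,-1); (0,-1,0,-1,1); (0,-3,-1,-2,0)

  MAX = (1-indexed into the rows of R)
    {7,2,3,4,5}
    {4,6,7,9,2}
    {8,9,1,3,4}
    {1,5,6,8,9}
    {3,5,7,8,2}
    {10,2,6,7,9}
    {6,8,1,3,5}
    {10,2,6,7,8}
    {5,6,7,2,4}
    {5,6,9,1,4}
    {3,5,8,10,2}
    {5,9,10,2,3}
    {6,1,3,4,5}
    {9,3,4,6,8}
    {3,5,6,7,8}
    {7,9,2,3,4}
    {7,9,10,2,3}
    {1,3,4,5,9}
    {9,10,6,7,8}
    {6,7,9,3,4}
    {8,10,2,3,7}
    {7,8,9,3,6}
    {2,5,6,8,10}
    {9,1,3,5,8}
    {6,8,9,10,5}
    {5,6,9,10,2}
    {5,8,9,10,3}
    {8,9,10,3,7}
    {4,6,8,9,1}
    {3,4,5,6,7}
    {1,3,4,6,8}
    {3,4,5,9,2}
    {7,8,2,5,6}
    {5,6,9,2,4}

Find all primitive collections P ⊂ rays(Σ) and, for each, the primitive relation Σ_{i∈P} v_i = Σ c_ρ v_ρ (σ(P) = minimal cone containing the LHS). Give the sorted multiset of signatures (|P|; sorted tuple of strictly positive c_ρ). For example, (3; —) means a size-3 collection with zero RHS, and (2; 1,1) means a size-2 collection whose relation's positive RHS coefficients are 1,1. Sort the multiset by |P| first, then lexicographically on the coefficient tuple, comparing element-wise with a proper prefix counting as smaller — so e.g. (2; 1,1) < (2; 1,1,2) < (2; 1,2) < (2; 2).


14 collections generate NE(X_Σ); each relation:

  • {1,7}:  v_{1} + v_{7} = v_{5}  →  sig = (2; 1)
  • {1,2}:  v_{1} + v_{2} = 2·v_{5} + v_{9}  →  sig = (2; 1,2)
  • {4,10}:  v_{4} + v_{10} = v_{5} + 2·v_{9}  →  sig = (2; 1,2)
  • {1,10}:  v_{1} + v_{10} = 2·v_{5} + v_{8} + 2·v_{9}  →  sig = (2; 1,2,2)
  • {4,7,8}:  v_{4} + v_{7} + v_{8} = 0  →  sig = (3; —)
  • {2,8,9}:  v_{2} + v_{8} + v_{9} = v_{10}  →  sig = (3; 1)
  • {4,5,8}:  v_{4} + v_{5} + v_{8} = v_{1}  →  sig = (3; 1)
  • {5,7,9}:  v_{5} + v_{7} + v_{9} = v_{2}  →  sig = (3; 1)
  • {2,4,8}:  v_{2} + v_{4} + v_{8} = v_{5} + v_{9}  →  sig = (3; 1,1)
  • {3,6,10}:  v_{3} + v_{6} + v_{10} = 2·v_{7} + v_{8} + v_{9}  →  sig = (3; 1,1,2)
  • {5,7,10}:  v_{5} + v_{7} + v_{10} = 2·v_{2} + v_{8}  →  sig = (3; 1,2)
  • {2,3,6}:  v_{2} + v_{3} + v_{6} = 2·v_{7}  →  sig = (3; 2)
  • {1,3,6,9}:  v_{1} + v_{3} + v_{6} + v_{9} = 0  →  sig = (4; —)
  • {3,5,6,9}:  v_{3} + v_{5} + v_{6} + v_{9} = v_{7}  →  sig = (4; 1)

Sorted signature multiset PRS(X):
    (2; 1)
    (2; 1,2)
    (2; 1,2)
    (2; 1,2,2)
    (3; —)
    (3; 1)
    (3; 1)
    (3; 1)
    (3; 1,1)
    (3; 1,1,2)
    (3; 1,2)
    (3; 2)
    (4; —)
    (4; 1)


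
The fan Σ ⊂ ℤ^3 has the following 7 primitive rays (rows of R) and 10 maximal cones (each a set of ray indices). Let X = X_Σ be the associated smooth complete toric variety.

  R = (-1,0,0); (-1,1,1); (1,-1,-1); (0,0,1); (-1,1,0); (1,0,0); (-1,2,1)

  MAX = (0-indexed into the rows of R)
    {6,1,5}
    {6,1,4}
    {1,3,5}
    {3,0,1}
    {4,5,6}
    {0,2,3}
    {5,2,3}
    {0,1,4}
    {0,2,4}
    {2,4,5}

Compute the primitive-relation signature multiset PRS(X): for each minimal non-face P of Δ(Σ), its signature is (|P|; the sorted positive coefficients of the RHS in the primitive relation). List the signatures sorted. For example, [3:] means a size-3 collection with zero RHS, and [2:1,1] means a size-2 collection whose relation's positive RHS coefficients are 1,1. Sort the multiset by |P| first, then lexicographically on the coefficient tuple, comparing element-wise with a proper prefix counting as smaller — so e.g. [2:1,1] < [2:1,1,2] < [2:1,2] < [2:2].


Minimal non-faces — 7 found among 7 rays, 10 max cones:

  • {0,5}:  v_{0} + v_{5} = 0  ⟹  sig = [2:]
  • {1,2}:  v_{1} + v_{2} = 0  ⟹  sig = [2:]
  • {3,4}:  v_{3} + v_{4} = v_{1}  ⟹  sig = [2:1]
  • {0,6}:  v_{0} + v_{6} = v_{1} + v_{4}  ⟹  sig = [2:1,1]
  • {2,6}:  v_{2} + v_{6} = v_{4} + v_{5}  ⟹  sig = [2:1,1]
  • {3,6}:  v_{3} + v_{6} = 2·v_{1} + v_{5}  ⟹  sig = [2:1,2]
  • {1,4,5}:  v_{1} + v_{4} + v_{5} = v_{6}  ⟹  sig = [3:1]

Hence PRS(X_Σ) =
    [2:]
    [2:]
    [2:1]
    [2:1,1]
    [2:1,1]
    [2:1,2]
    [3:1]


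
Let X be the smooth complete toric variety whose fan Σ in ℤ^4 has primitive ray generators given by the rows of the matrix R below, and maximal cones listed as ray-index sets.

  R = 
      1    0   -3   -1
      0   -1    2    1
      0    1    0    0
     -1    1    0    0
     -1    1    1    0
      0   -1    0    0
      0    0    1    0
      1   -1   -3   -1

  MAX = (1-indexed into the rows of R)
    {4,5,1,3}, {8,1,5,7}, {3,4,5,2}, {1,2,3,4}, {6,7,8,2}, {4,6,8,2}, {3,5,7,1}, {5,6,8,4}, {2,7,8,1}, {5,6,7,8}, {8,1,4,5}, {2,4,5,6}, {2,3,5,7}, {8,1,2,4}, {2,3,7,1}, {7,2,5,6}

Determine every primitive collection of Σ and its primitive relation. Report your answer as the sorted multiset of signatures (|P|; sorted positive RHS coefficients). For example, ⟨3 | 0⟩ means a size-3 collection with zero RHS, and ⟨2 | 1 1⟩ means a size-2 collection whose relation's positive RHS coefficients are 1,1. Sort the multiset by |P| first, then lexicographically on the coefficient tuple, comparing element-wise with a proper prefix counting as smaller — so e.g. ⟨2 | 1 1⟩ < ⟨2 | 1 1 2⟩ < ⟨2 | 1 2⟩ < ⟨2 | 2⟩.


Primitive collections (6):

  P = {3,6}:  v_{3} + v_{6} = 0  so sig = ⟨2 | 0⟩
  P = {1,6}:  v_{1} + v_{6} = v_{8}  so sig = ⟨2 | 1⟩
  P = {3,8}:  v_{3} + v_{8} = v_{1}  so sig = ⟨2 | 1⟩
  P = {4,7}:  v_{4} + v_{7} = v_{5}  so sig = ⟨2 | 1⟩
  P = {1,2,5}:  v_{1} + v_{2} + v_{5} = 0  so sig = ⟨3 | 0⟩
  P = {2,5,8}:  v_{2} + v_{5} + v_{8} = v_{6}  so sig = ⟨3 | 1⟩

Sorted signature multiset PRS(X):
    |P|=2: 4 collections, coeffs (), (1), (1), (1)
    |P|=3: 2 collections, coeffs (), (1)


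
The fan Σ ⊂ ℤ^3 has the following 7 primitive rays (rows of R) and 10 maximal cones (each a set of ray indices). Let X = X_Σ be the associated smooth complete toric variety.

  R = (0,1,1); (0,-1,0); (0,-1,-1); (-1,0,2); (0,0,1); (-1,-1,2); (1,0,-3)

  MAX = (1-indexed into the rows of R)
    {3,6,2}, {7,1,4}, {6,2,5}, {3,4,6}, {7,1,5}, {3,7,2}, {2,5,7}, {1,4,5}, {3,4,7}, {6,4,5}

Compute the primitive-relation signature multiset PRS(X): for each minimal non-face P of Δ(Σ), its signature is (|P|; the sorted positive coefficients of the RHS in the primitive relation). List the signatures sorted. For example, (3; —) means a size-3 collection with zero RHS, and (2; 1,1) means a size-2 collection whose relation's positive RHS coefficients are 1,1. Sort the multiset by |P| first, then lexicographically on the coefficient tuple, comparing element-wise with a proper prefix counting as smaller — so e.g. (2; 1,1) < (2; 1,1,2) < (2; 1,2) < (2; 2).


The 7 primitive collections of Σ (r=7, n=3):

  P={1,3}:  v_{1} + v_{3} = 0  →  sig = (2; —)
  P={1,2}:  v_{1} + v_{2} = v_{5}  →  sig = (2; 1)
  P={2,4}:  v_{2} + v_{4} = v_{6}  →  sig = (2; 1)
  P={3,5}:  v_{3} + v_{5} = v_{2}  →  sig = (2; 1)
  P={6,7}:  v_{6} + v_{7} = v_{3}  →  sig = (2; 1)
  P={1,6}:  v_{1} + v_{6} = v_{4} + v_{5}  →  sig = (2; 1,1)
  P={4,5,7}:  v_{4} + v_{5} + v_{7} = 0  →  sig = (3; —)

Hence PRS(X_Σ) =
{ (2; —),  (2; 1) ×4,  (2; 1,1),  (3; —) }


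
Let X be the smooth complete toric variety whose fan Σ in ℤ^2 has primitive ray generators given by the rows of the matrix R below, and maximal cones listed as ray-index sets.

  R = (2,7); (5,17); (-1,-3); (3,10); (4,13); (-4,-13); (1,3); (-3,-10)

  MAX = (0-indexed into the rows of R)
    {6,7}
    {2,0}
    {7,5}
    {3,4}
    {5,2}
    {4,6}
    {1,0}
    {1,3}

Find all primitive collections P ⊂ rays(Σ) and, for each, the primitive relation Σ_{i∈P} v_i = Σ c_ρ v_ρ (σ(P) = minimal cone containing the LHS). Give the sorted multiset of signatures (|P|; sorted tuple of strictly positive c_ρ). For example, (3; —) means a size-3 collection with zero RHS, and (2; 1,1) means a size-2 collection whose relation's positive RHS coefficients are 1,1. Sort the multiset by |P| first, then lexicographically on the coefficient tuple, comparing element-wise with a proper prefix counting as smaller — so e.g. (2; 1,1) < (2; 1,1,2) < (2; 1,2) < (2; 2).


|primitive collections| = 20. Relations:

  {2,6}:  v_{2} + v_{6} = 0  ⇒ sig = (2; —)
  {3,7}:  v_{3} + v_{7} = 0  ⇒ sig = (2; —)
  {4,5}:  v_{4} + v_{5} = 0  ⇒ sig = (2; —)
  {0,3}:  v_{0} + v_{3} = v_{1}  ⇒ sig = (2; 1)
  {0,6}:  v_{0} + v_{6} = v_{3}  ⇒ sig = (2; 1)
  {0,7}:  v_{0} + v_{7} = v_{2}  ⇒ sig = (2; 1)
  {1,7}:  v_{1} + v_{7} = v_{0}  ⇒ sig = (2; 1)
  {2,3}:  v_{2} + v_{3} = v_{0}  ⇒ sig = (2; 1)
  {2,4}:  v_{2} + v_{4} = v_{3}  ⇒ sig = (2; 1)
  {2,7}:  v_{2} + v_{7} = v_{5}  ⇒ sig = (2; 1)
  {3,5}:  v_{3} + v_{5} = v_{2}  ⇒ sig = (2; 1)
  {3,6}:  v_{3} + v_{6} = v_{4}  ⇒ sig = (2; 1)
  {4,7}:  v_{4} + v_{7} = v_{6}  ⇒ sig = (2; 1)
  {5,6}:  v_{5} + v_{6} = v_{7}  ⇒ sig = (2; 1)
  {1,5}:  v_{1} + v_{5} = v_{0} + v_{2}  ⇒ sig = (2; 1,1)
  {0,4}:  v_{0} + v_{4} = 2·v_{3}  ⇒ sig = (2; 2)
  {0,5}:  v_{0} + v_{5} = 2·v_{2}  ⇒ sig = (2; 2)
  {1,2}:  v_{1} + v_{2} = 2·v_{0}  ⇒ sig = (2; 2)
  {1,6}:  v_{1} + v_{6} = 2·v_{3}  ⇒ sig = (2; 2)
  {1,4}:  v_{1} + v_{4} = 3·v_{3}  ⇒ sig = (2; 3)

Hence PRS(X_Σ) =
    (2; —)
    (2; —)
    (2; —)
    (2; 1)
    (2; 1)
    (2; 1)
    (2; 1)
    (2; 1)
    (2; 1)
    (2; 1)
    (2; 1)
    (2; 1)
    (2; 1)
    (2; 1)
    (2; 1,1)
    (2; 2)
    (2; 2)
    (2; 2)
    (2; 2)
    (2; 3)


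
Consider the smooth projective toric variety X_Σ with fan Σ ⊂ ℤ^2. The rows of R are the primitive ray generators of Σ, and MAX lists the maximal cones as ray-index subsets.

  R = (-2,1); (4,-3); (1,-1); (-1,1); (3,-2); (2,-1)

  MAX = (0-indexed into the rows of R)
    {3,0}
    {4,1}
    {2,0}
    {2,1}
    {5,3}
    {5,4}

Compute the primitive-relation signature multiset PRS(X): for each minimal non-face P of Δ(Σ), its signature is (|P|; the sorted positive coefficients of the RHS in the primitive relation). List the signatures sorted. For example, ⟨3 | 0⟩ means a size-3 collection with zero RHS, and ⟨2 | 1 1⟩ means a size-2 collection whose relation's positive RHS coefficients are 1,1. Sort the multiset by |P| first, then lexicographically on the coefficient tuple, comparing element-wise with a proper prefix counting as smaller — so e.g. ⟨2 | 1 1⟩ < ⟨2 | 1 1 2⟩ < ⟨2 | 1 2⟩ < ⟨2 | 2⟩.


The 9 primitive collections of Σ (r=6, n=2):

  P={0,5}:  v_{0} + v_{5} = 0  so sig = ⟨2 | 0⟩
  P={2,3}:  v_{2} + v_{3} = 0  so sig = ⟨2 | 0⟩
  P={0,4}:  v_{0} + v_{4} = v_{2}  so sig = ⟨2 | 1⟩
  P={1,3}:  v_{1} + v_{3} = v_{4}  so sig = ⟨2 | 1⟩
  P={2,4}:  v_{2} + v_{4} = v_{1}  so sig = ⟨2 | 1⟩
  P={2,5}:  v_{2} + v_{5} = v_{4}  so sig = ⟨2 | 1⟩
  P={3,4}:  v_{3} + v_{4} = v_{5}  so sig = ⟨2 | 1⟩
  P={0,1}:  v_{0} + v_{1} = 2·v_{2}  so sig = ⟨2 | 2⟩
  P={1,5}:  v_{1} + v_{5} = 2·v_{4}  so sig = ⟨2 | 2⟩

so the primitive-relation signature multiset is
{ ⟨2 | 0⟩ ×2,  ⟨2 | 1⟩ ×5,  ⟨2 | 2⟩ ×2 }


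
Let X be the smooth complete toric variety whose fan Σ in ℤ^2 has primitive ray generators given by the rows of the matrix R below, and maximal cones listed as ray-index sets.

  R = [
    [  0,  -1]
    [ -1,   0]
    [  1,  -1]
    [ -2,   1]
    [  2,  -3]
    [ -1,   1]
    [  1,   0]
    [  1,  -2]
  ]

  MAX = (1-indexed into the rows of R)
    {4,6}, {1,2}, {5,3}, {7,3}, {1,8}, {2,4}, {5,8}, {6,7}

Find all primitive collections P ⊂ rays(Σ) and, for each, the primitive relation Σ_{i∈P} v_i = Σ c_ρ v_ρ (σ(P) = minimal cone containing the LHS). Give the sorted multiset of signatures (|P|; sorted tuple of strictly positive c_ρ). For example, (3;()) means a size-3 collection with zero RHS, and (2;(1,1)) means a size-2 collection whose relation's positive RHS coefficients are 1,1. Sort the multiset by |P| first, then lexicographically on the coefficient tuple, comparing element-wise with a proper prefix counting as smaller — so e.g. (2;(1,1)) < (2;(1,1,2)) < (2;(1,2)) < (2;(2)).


|primitive collections| = 20. Relations:

  • {2,7}:  v_{2} + v_{7} = 0  →  sig = (2;())
  • {3,6}:  v_{3} + v_{6} = 0  →  sig = (2;())
  • {1,3}:  v_{1} + v_{3} = v_{8}  →  sig = (2;(1))
  • {1,6}:  v_{1} + v_{6} = v_{2}  →  sig = (2;(1))
  • {1,7}:  v_{1} + v_{7} = v_{3}  →  sig = (2;(1))
  • {2,3}:  v_{2} + v_{3} = v_{1}  →  sig = (2;(1))
  • {2,6}:  v_{2} + v_{6} = v_{4}  →  sig = (2;(1))
  • {3,4}:  v_{3} + v_{4} = v_{2}  →  sig = (2;(1))
  • {3,8}:  v_{3} + v_{8} = v_{5}  →  sig = (2;(1))
  • {4,7}:  v_{4} + v_{7} = v_{6}  →  sig = (2;(1))
  • {5,6}:  v_{5} + v_{6} = v_{8}  →  sig = (2;(1))
  • {6,8}:  v_{6} + v_{8} = v_{1}  →  sig = (2;(1))
  • {2,5}:  v_{2} + v_{5} = v_{1} + v_{8}  →  sig = (2;(1,1))
  • {4,8}:  v_{4} + v_{8} = v_{1} + v_{2}  →  sig = (2;(1,1))
  • {1,4}:  v_{1} + v_{4} = 2·v_{2}  →  sig = (2;(2))
  • {1,5}:  v_{1} + v_{5} = 2·v_{8}  →  sig = (2;(2))
  • {2,8}:  v_{2} + v_{8} = 2·v_{1}  →  sig = (2;(2))
  • {4,5}:  v_{4} + v_{5} = 2·v_{1}  →  sig = (2;(2))
  • {7,8}:  v_{7} + v_{8} = 2·v_{3}  →  sig = (2;(2))
  • {5,7}:  v_{5} + v_{7} = 3·v_{3}  →  sig = (2;(3))

Signatures (|P|; sorted positive RHS coefficients), sorted:
    (2;())
    (2;())
    (2;(1))
    (2;(1))
    (2;(1))
    (2;(1))
    (2;(1))
    (2;(1))
    (2;(1))
    (2;(1))
    (2;(1))
    (2;(1))
    (2;(1,1))
    (2;(1,1))
    (2;(2))
    (2;(2))
    (2;(2))
    (2;(2))
    (2;(2))
    (2;(3))


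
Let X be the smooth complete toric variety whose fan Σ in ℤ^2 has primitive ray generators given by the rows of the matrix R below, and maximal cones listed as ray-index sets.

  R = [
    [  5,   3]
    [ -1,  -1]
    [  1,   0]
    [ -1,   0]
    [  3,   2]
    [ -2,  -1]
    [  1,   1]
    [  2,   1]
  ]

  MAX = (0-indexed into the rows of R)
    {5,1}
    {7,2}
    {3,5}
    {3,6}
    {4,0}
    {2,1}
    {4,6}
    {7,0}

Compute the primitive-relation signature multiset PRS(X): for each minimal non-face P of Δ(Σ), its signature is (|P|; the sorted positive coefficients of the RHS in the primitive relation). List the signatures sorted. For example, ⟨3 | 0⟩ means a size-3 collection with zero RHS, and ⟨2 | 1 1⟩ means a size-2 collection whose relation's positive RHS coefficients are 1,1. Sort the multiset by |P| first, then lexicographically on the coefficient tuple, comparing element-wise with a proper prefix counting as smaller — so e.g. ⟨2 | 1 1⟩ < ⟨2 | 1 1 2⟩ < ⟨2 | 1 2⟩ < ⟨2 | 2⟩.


20 collections generate NE(X_Σ); each relation:

  • {1,6}:  v_{1} + v_{6} = 0 — sig = ⟨2 | 0⟩
  • {2,3}:  v_{2} + v_{3} = 0 — sig = ⟨2 | 0⟩
  • {5,7}:  v_{5} + v_{7} = 0 — sig = ⟨2 | 0⟩
  • {0,5}:  v_{0} + v_{5} = v_{4} — sig = ⟨2 | 1⟩
  • {1,3}:  v_{1} + v_{3} = v_{5} — sig = ⟨2 | 1⟩
  • {1,4}:  v_{1} + v_{4} = v_{7} — sig = ⟨2 | 1⟩
  • {1,7}:  v_{1} + v_{7} = v_{2} — sig = ⟨2 | 1⟩
  • {2,5}:  v_{2} + v_{5} = v_{1} — sig = ⟨2 | 1⟩
  • {2,6}:  v_{2} + v_{6} = v_{7} — sig = ⟨2 | 1⟩
  • {3,7}:  v_{3} + v_{7} = v_{6} — sig = ⟨2 | 1⟩
  • {4,5}:  v_{4} + v_{5} = v_{6} — sig = ⟨2 | 1⟩
  • {4,7}:  v_{4} + v_{7} = v_{0} — sig = ⟨2 | 1⟩
  • {5,6}:  v_{5} + v_{6} = v_{3} — sig = ⟨2 | 1⟩
  • {6,7}:  v_{6} + v_{7} = v_{4} — sig = ⟨2 | 1⟩
  • {0,3}:  v_{0} + v_{3} = v_{4} + v_{6} — sig = ⟨2 | 1 1⟩
  • {0,1}:  v_{0} + v_{1} = 2·v_{7} — sig = ⟨2 | 2⟩
  • {0,6}:  v_{0} + v_{6} = 2·v_{4} — sig = ⟨2 | 2⟩
  • {2,4}:  v_{2} + v_{4} = 2·v_{7} — sig = ⟨2 | 2⟩
  • {3,4}:  v_{3} + v_{4} = 2·v_{6} — sig = ⟨2 | 2⟩
  • {0,2}:  v_{0} + v_{2} = 3·v_{7} — sig = ⟨2 | 3⟩

Signatures (|P|; sorted positive RHS coefficients), sorted:
    ⟨2 | 0⟩
    ⟨2 | 0⟩
    ⟨2 | 0⟩
    ⟨2 | 1⟩
    ⟨2 | 1⟩
    ⟨2 | 1⟩
    ⟨2 | 1⟩
    ⟨2 | 1⟩
    ⟨2 | 1⟩
    ⟨2 | 1⟩
    ⟨2 | 1⟩
    ⟨2 | 1⟩
    ⟨2 | 1⟩
    ⟨2 | 1⟩
    ⟨2 | 1 1⟩
    ⟨2 | 2⟩
    ⟨2 | 2⟩
    ⟨2 | 2⟩
    ⟨2 | 2⟩
    ⟨2 | 3⟩


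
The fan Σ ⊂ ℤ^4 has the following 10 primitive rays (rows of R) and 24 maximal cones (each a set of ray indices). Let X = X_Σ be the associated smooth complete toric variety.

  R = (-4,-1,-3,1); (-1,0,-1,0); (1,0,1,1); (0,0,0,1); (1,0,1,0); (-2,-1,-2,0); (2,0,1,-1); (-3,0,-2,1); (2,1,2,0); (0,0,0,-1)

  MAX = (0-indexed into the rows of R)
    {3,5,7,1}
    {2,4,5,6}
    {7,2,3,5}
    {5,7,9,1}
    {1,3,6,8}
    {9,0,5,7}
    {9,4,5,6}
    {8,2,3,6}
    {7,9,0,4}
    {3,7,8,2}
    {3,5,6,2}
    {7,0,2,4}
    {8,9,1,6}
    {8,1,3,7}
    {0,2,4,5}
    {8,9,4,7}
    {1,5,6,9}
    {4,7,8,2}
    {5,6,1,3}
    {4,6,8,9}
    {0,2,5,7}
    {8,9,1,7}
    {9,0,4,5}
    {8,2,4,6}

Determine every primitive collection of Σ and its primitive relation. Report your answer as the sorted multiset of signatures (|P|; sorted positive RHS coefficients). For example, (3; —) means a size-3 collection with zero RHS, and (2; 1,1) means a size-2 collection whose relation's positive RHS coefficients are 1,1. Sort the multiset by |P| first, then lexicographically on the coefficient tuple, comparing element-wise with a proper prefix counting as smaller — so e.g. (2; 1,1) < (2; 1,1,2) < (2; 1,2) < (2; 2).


12 minimal non-faces of Δ(Σ) (on 10 rays):

  {1,4}:  v_{1} + v_{4} = 0  →  sig = (2; —)
  {3,9}:  v_{3} + v_{9} = 0  →  sig = (2; —)
  {5,8}:  v_{5} + v_{8} = 0  →  sig = (2; —)
  {0,6}:  v_{0} + v_{6} = v_{5}  →  sig = (2; 1)
  {1,2}:  v_{1} + v_{2} = v_{3}  →  sig = (2; 1)
  {2,9}:  v_{2} + v_{9} = v_{4}  →  sig = (2; 1)
  {3,4}:  v_{3} + v_{4} = v_{2}  →  sig = (2; 1)
  {6,7}:  v_{6} + v_{7} = v_{1}  →  sig = (2; 1)
  {0,1}:  v_{0} + v_{1} = v_{5} + v_{7}  →  sig = (2; 1,1)
  {0,8}:  v_{0} + v_{8} = v_{4} + v_{7}  →  sig = (2; 1,1)
  {0,3}:  v_{0} + v_{3} = v_{2} + v_{5} + v_{7}  →  sig = (2; 1,1,1)
  {4,5,7}:  v_{4} + v_{5} + v_{7} = v_{0}  →  sig = (3; 1)

Sorted signature multiset PRS(X):
{ (2; —) ×3,  (2; 1) ×5,  (2; 1,1) ×2,  (2; 1,1,1),  (3; 1) }


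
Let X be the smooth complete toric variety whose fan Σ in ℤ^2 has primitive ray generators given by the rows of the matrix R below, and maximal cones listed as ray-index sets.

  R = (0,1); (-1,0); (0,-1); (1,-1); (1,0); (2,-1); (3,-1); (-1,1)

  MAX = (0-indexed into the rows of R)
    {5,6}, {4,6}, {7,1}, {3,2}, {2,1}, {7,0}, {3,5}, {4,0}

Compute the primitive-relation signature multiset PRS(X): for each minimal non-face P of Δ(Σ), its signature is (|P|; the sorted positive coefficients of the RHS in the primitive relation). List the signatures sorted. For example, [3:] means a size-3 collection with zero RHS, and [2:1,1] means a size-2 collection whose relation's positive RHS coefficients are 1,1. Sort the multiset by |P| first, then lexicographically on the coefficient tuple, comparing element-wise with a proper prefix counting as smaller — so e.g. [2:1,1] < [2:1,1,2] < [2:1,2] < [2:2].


The 20 primitive collections of Σ (r=8, n=2):

  {0,2}:  v_{0} + v_{2} = 0  so sig = [2:]
  {1,4}:  v_{1} + v_{4} = 0  so sig = [2:]
  {3,7}:  v_{3} + v_{7} = 0  so sig = [2:]
  {0,1}:  v_{0} + v_{1} = v_{7}  so sig = [2:1]
  {0,3}:  v_{0} + v_{3} = v_{4}  so sig = [2:1]
  {1,3}:  v_{1} + v_{3} = v_{2}  so sig = [2:1]
  {1,5}:  v_{1} + v_{5} = v_{3}  so sig = [2:1]
  {1,6}:  v_{1} + v_{6} = v_{5}  so sig = [2:1]
  {2,4}:  v_{2} + v_{4} = v_{3}  so sig = [2:1]
  {2,7}:  v_{2} + v_{7} = v_{1}  so sig = [2:1]
  {3,4}:  v_{3} + v_{4} = v_{5}  so sig = [2:1]
  {4,5}:  v_{4} + v_{5} = v_{6}  so sig = [2:1]
  {4,7}:  v_{4} + v_{7} = v_{0}  so sig = [2:1]
  {5,7}:  v_{5} + v_{7} = v_{4}  so sig = [2:1]
  {2,6}:  v_{2} + v_{6} = v_{3} + v_{5}  so sig = [2:1,1]
  {0,5}:  v_{0} + v_{5} = 2·v_{4}  so sig = [2:2]
  {2,5}:  v_{2} + v_{5} = 2·v_{3}  so sig = [2:2]
  {3,6}:  v_{3} + v_{6} = 2·v_{5}  so sig = [2:2]
  {6,7}:  v_{6} + v_{7} = 2·v_{4}  so sig = [2:2]
  {0,6}:  v_{0} + v_{6} = 3·v_{4}  so sig = [2:3]

Sorted signature multiset PRS(X):
[[2:], [2:], [2:], [2:1], [2:1], [2:1], [2:1], [2:1], [2:1], [2:1], [2:1], [2:1], [2:1], [2:1], [2:1,1], [2:2], [2:2], [2:2], [2:2], [2:3]]
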